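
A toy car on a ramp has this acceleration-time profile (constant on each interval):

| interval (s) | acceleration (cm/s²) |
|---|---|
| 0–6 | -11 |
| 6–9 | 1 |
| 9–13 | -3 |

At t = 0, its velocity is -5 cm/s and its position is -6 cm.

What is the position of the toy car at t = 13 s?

On each constant-a segment, Δv = aΔt and Δx = v₀Δt + ½aΔt²; chain segment to segment.
0–6 s: v starts -5 cm/s; Δx = -5·6 + ½·-11·6² = -228 cm; v ends -71 cm/s.
6–9 s: v starts -71 cm/s; Δx = -71·3 + ½·1·3² = -208.5 cm; v ends -68 cm/s.
9–13 s: v starts -68 cm/s; Δx = -68·4 + ½·-3·4² = -296 cm; v ends -80 cm/s.
x(13) = -6 + Σ Δx = -738.5 cm.

-738.5 cm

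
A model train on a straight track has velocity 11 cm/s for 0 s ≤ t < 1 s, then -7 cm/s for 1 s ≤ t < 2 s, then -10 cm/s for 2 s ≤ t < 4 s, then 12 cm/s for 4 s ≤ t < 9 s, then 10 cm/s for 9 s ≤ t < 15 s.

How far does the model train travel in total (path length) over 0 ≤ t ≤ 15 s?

158 cm

Distance (not displacement) is the total path length: add the absolute areas under v-t.
0–1 s: |11| × 1 = 11 cm
1–2 s: |-7| × 1 = 7 cm
2–4 s: |-10| × 2 = 20 cm
4–9 s: |12| × 5 = 60 cm
9–15 s: |10| × 6 = 60 cm
Total distance = 158 cm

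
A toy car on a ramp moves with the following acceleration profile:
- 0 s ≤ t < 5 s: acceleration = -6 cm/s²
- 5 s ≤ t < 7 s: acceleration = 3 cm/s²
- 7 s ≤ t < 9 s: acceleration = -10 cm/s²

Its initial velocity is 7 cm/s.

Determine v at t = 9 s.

Δv equals the area under the a-t graph; then v = v₀ + Δv.
0–5 s: -6 × 5 = -30 cm/s
5–7 s: 3 × 2 = 6 cm/s
7–9 s: -10 × 2 = -20 cm/s
Δv = -44 cm/s, so v(9) = 7 + (-44) = -37 cm/s.

-37 cm/s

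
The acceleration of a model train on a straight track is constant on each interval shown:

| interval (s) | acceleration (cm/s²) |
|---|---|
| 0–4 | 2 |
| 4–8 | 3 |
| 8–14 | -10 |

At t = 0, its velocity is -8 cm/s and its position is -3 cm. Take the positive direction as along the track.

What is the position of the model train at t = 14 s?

On each constant-a segment, Δv = aΔt and Δx = v₀Δt + ½aΔt²; chain segment to segment.
0–4 s: v starts -8 cm/s; Δx = -8·4 + ½·2·4² = -16 cm; v ends 0 cm/s.
4–8 s: v starts 0 cm/s; Δx = 0·4 + ½·3·4² = 24 cm; v ends 12 cm/s.
8–14 s: v starts 12 cm/s; Δx = 12·6 + ½·-10·6² = -108 cm; v ends -48 cm/s.
x(14) = -3 + Σ Δx = -103 cm.

-103 cm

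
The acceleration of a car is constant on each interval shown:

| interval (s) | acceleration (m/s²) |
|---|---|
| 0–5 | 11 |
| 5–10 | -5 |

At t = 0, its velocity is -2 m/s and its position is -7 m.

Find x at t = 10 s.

323 m

On each constant-a segment, Δv = aΔt and Δx = v₀Δt + ½aΔt²; chain segment to segment.
0–5 s: v starts -2 m/s; Δx = -2·5 + ½·11·5² = 127.5 m; v ends 53 m/s.
5–10 s: v starts 53 m/s; Δx = 53·5 + ½·-5·5² = 202.5 m; v ends 28 m/s.
x(10) = -7 + Σ Δx = 323 m.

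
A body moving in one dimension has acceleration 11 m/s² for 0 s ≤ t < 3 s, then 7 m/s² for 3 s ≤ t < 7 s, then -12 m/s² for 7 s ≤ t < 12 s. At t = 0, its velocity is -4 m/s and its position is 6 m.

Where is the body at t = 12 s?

350.5 m

On each constant-a segment, Δv = aΔt and Δx = v₀Δt + ½aΔt²; chain segment to segment.
0–3 s: v starts -4 m/s; Δx = -4·3 + ½·11·3² = 37.5 m; v ends 29 m/s.
3–7 s: v starts 29 m/s; Δx = 29·4 + ½·7·4² = 172 m; v ends 57 m/s.
7–12 s: v starts 57 m/s; Δx = 57·5 + ½·-12·5² = 135 m; v ends -3 m/s.
x(12) = 6 + Σ Δx = 350.5 m.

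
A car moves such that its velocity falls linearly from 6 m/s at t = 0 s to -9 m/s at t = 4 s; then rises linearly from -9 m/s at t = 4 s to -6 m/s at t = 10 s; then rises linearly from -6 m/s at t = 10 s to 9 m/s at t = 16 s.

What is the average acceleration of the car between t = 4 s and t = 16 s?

1.5 m/s²

Average acceleration = Δv/Δt = (9 − -9)/(16 − 4) = 1.5 m/s².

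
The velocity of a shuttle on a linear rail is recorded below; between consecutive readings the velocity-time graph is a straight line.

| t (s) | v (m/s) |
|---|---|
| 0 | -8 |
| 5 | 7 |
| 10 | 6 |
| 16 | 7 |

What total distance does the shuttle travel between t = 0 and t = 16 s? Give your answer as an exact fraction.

Distance (not displacement) is the total path length: add the absolute areas under v-t.
0–5 s: v = 0 at t = 8/3 s; triangle areas 32/3 + 49/6 = 113/6 m
5–10 s: |½(7 + 6)(5)| = 32.5 m
10–16 s: |½(6 + 7)(6)| = 39 m
Total distance = 271/3 m

271/3 m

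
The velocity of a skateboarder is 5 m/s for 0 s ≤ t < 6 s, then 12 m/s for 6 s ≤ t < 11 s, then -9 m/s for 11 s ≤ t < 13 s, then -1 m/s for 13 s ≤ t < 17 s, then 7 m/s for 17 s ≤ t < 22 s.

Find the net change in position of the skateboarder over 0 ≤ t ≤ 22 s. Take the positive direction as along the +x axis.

103 m

Displacement is the signed area under the v-t curve.
0–6 s: 5 × 6 = 30 m
6–11 s: 12 × 5 = 60 m
11–13 s: -9 × 2 = -18 m
13–17 s: -1 × 4 = -4 m
17–22 s: 7 × 5 = 35 m
Net displacement = 103 m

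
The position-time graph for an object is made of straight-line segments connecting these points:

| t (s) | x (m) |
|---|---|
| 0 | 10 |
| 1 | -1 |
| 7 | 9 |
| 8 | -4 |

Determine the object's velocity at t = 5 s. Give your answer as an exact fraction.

Velocity is the slope of the x-t graph on 1–7 s: (9 − -1)/(7 − 1) = 5/3 m/s.

5/3 m/s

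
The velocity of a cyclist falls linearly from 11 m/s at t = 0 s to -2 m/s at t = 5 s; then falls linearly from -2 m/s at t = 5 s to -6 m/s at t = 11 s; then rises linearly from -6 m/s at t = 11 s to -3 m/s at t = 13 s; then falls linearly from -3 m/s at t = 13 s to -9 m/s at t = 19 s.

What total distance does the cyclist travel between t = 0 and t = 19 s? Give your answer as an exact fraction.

2419/26 m

Total distance travelled is ∫|v| dt — sum the magnitudes of each area piece.
0–5 s: v = 0 at t = 55/13 s; triangle areas 605/26 + 10/13 = 625/26 m
5–11 s: |½(-2 + -6)(6)| = 24 m
11–13 s: |½(-6 + -3)(2)| = 9 m
13–19 s: |½(-3 + -9)(6)| = 36 m
Total distance = 2419/26 m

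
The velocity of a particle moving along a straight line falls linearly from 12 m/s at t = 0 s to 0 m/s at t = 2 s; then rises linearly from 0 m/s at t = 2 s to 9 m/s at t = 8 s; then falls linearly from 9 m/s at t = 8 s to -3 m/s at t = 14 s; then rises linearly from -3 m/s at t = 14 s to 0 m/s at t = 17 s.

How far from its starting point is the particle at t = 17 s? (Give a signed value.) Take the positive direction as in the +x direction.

52.5 m

Displacement is the signed area under the v-t curve.
0–2 s: ½(12 + 0)(2) = 12 m
2–8 s: ½(0 + 9)(6) = 27 m
8–14 s: ½(9 + -3)(6) = 18 m
14–17 s: ½(-3 + 0)(3) = -4.5 m
Net displacement = 52.5 m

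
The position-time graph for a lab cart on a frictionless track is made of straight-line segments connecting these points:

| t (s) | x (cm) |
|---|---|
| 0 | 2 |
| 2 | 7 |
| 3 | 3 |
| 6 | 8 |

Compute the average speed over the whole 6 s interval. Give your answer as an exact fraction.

7/3 cm/s

Average speed = (total path length)/(elapsed time); on a piecewise-linear x-t graph the path length is Σ|Δx|.
0–2 s: |Δx| = |7 − 2| = 5 cm
2–3 s: |Δx| = |3 − 7| = 4 cm
3–6 s: |Δx| = |8 − 3| = 5 cm
Total path = 14 cm; average speed = 14/6 = 7/3 cm/s.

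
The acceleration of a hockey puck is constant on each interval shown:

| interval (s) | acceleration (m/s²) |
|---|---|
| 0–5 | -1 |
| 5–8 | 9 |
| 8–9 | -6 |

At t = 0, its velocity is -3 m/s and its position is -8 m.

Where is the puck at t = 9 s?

-3 m

On each constant-a segment, Δv = aΔt and Δx = v₀Δt + ½aΔt²; chain segment to segment.
0–5 s: v starts -3 m/s; Δx = -3·5 + ½·-1·5² = -27.5 m; v ends -8 m/s.
5–8 s: v starts -8 m/s; Δx = -8·3 + ½·9·3² = 16.5 m; v ends 19 m/s.
8–9 s: v starts 19 m/s; Δx = 19·1 + ½·-6·1² = 16 m; v ends 13 m/s.
x(9) = -8 + Σ Δx = -3 m.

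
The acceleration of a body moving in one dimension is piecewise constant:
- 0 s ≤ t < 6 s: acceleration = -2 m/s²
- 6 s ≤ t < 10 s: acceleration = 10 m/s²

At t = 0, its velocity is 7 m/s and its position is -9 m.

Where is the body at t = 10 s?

On each constant-a segment, Δv = aΔt and Δx = v₀Δt + ½aΔt²; chain segment to segment.
0–6 s: v starts 7 m/s; Δx = 7·6 + ½·-2·6² = 6 m; v ends -5 m/s.
6–10 s: v starts -5 m/s; Δx = -5·4 + ½·10·4² = 60 m; v ends 35 m/s.
x(10) = -9 + Σ Δx = 57 m.

57 m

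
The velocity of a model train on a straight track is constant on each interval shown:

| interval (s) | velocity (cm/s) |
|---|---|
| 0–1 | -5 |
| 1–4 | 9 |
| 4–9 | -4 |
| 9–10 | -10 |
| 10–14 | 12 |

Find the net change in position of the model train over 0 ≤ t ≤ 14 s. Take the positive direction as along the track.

Net displacement equals the area under the velocity-time graph (areas below the axis count negative).
0–1 s: -5 × 1 = -5 cm
1–4 s: 9 × 3 = 27 cm
4–9 s: -4 × 5 = -20 cm
9–10 s: -10 × 1 = -10 cm
10–14 s: 12 × 4 = 48 cm
Net displacement = 40 cm

40 cm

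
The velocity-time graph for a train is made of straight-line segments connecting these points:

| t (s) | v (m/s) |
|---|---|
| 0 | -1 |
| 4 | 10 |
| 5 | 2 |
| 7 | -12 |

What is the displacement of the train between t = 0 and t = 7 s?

Displacement is the signed area under the v-t curve.
0–4 s: ½(-1 + 10)(4) = 18 m
4–5 s: ½(10 + 2)(1) = 6 m
5–7 s: ½(2 + -12)(2) = -10 m
Net displacement = 14 m

14 m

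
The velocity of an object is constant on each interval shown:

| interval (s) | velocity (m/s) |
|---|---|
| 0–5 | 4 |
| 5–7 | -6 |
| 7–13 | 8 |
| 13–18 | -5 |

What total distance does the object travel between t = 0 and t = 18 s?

105 m

Distance (not displacement) is the total path length: add the absolute areas under v-t.
0–5 s: |4| × 5 = 20 m
5–7 s: |-6| × 2 = 12 m
7–13 s: |8| × 6 = 48 m
13–18 s: |-5| × 5 = 25 m
Total distance = 105 m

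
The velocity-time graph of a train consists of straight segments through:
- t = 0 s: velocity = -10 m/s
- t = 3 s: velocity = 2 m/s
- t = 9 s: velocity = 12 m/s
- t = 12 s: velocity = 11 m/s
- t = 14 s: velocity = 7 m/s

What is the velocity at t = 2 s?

-2 m/s

On 0–3 s the graph is linear from -10 to 2 m/s: v(2) = -10 + (2 − -10)·(2 − 0)/(3 − 0) = -2 m/s.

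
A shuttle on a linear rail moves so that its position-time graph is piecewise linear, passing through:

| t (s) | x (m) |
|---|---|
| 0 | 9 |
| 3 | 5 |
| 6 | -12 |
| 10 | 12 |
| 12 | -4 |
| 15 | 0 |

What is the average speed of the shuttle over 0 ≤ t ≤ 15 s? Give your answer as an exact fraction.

Average speed = (total path length)/(elapsed time); on a piecewise-linear x-t graph the path length is Σ|Δx|.
0–3 s: |Δx| = |5 − 9| = 4 m
3–6 s: |Δx| = |-12 − 5| = 17 m
6–10 s: |Δx| = |12 − -12| = 24 m
10–12 s: |Δx| = |-4 − 12| = 16 m
12–15 s: |Δx| = |0 − -4| = 4 m
Total path = 65 m; average speed = 65/15 = 13/3 m/s.

13/3 m/s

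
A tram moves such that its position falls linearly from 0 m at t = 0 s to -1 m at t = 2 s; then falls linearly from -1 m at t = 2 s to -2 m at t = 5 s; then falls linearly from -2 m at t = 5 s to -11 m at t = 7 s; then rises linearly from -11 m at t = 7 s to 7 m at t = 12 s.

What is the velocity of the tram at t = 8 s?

3.6 m/s

Velocity is the slope of the x-t graph on 7–12 s: (7 − -11)/(12 − 7) = 3.6 m/s.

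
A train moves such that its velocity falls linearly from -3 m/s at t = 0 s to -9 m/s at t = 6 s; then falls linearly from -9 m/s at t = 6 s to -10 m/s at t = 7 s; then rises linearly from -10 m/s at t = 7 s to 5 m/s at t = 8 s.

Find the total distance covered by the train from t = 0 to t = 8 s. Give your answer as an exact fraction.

149/3 m

Distance (not displacement) is the total path length: add the absolute areas under v-t.
0–6 s: |½(-3 + -9)(6)| = 36 m
6–7 s: |½(-9 + -10)(1)| = 9.5 m
7–8 s: v = 0 at t = 23/3 s; triangle areas 10/3 + 5/6 = 25/6 m
Total distance = 149/3 m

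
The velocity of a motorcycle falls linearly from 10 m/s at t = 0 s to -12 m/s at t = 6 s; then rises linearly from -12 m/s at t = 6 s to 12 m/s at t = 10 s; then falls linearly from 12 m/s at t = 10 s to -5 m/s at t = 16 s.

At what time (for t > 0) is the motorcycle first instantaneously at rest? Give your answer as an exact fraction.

v changes sign on 0–6 s (from 10 to -12); the graph is linear there, so v = 0 at t = 0 + (-10)·(6 − 0)/(-12 − 10) = 30/11 s.

t = 30/11 s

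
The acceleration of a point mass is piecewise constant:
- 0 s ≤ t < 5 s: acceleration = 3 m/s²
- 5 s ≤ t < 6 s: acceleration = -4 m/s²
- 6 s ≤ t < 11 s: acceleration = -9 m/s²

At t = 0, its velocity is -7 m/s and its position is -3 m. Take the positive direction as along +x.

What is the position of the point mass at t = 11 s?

On each constant-a segment, Δv = aΔt and Δx = v₀Δt + ½aΔt²; chain segment to segment.
0–5 s: v starts -7 m/s; Δx = -7·5 + ½·3·5² = 2.5 m; v ends 8 m/s.
5–6 s: v starts 8 m/s; Δx = 8·1 + ½·-4·1² = 6 m; v ends 4 m/s.
6–11 s: v starts 4 m/s; Δx = 4·5 + ½·-9·5² = -92.5 m; v ends -41 m/s.
x(11) = -3 + Σ Δx = -87 m.

-87 m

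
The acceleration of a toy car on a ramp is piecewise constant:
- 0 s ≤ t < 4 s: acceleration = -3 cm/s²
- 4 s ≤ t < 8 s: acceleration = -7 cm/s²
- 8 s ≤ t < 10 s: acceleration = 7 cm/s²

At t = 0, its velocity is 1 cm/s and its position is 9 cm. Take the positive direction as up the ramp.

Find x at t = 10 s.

On each constant-a segment, Δv = aΔt and Δx = v₀Δt + ½aΔt²; chain segment to segment.
0–4 s: v starts 1 cm/s; Δx = 1·4 + ½·-3·4² = -20 cm; v ends -11 cm/s.
4–8 s: v starts -11 cm/s; Δx = -11·4 + ½·-7·4² = -100 cm; v ends -39 cm/s.
8–10 s: v starts -39 cm/s; Δx = -39·2 + ½·7·2² = -64 cm; v ends -25 cm/s.
x(10) = 9 + Σ Δx = -175 cm.

-175 cm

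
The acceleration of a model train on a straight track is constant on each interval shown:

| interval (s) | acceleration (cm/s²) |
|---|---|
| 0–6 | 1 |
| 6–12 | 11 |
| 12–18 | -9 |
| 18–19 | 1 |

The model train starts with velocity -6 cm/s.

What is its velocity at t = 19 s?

Δv equals the area under the a-t graph; then v = v₀ + Δv.
0–6 s: 1 × 6 = 6 cm/s
6–12 s: 11 × 6 = 66 cm/s
12–18 s: -9 × 6 = -54 cm/s
18–19 s: 1 × 1 = 1 cm/s
Δv = 19 cm/s, so v(19) = -6 + (19) = 13 cm/s.

13 cm/s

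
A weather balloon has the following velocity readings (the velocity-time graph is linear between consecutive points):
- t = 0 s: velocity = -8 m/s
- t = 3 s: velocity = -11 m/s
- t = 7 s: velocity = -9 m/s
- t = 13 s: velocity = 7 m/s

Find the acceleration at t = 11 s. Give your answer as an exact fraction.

8/3 m/s²

Acceleration is the slope of the v-t graph on 7–13 s: (7 − -9)/(13 − 7) = 8/3 m/s².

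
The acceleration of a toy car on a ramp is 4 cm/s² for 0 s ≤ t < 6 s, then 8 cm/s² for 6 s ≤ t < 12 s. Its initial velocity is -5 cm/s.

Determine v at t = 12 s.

67 cm/s

Δv equals the area under the a-t graph; then v = v₀ + Δv.
0–6 s: 4 × 6 = 24 cm/s
6–12 s: 8 × 6 = 48 cm/s
Δv = 72 cm/s, so v(12) = -5 + (72) = 67 cm/s.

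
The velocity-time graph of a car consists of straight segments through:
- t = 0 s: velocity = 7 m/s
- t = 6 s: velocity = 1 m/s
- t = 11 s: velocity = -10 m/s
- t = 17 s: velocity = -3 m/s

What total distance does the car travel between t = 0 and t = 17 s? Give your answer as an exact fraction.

Distance (not displacement) is the total path length: add the absolute areas under v-t.
0–6 s: |½(7 + 1)(6)| = 24 m
6–11 s: v = 0 at t = 71/11 s; triangle areas 5/22 + 250/11 = 505/22 m
11–17 s: |½(-10 + -3)(6)| = 39 m
Total distance = 1891/22 m

1891/22 m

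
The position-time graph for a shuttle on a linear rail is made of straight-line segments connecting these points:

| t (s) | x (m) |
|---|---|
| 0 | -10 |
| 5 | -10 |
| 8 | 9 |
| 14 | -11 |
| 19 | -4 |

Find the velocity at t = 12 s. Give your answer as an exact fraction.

-10/3 m/s

Velocity is the slope of the x-t graph on 8–14 s: (-11 − 9)/(14 − 8) = -10/3 m/s.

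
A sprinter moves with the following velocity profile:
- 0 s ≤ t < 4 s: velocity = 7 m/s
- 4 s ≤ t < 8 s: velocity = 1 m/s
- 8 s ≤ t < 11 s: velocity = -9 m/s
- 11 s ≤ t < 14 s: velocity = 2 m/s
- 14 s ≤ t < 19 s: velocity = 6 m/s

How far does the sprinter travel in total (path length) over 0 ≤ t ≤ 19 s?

95 m

Total distance travelled is ∫|v| dt — sum the magnitudes of each area piece.
0–4 s: |7| × 4 = 28 m
4–8 s: |1| × 4 = 4 m
8–11 s: |-9| × 3 = 27 m
11–14 s: |2| × 3 = 6 m
14–19 s: |6| × 5 = 30 m
Total distance = 95 m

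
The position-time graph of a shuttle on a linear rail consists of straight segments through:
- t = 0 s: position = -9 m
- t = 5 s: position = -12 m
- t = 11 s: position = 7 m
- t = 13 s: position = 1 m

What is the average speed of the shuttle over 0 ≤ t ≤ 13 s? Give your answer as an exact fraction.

Average speed = (total path length)/(elapsed time); on a piecewise-linear x-t graph the path length is Σ|Δx|.
0–5 s: |Δx| = |-12 − -9| = 3 m
5–11 s: |Δx| = |7 − -12| = 19 m
11–13 s: |Δx| = |1 − 7| = 6 m
Total path = 28 m; average speed = 28/13 = 28/13 m/s.

28/13 m/s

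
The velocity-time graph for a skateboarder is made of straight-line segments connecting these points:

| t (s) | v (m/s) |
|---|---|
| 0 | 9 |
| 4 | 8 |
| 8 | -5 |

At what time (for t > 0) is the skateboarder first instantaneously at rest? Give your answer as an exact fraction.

v changes sign on 4–8 s (from 8 to -5); the graph is linear there, so v = 0 at t = 4 + (-8)·(8 − 4)/(-5 − 8) = 84/13 s.

t = 84/13 s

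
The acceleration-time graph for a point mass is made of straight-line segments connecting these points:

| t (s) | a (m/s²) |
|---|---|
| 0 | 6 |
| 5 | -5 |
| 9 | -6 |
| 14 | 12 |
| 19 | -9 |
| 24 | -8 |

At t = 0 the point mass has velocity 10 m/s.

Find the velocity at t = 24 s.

Δv equals the area under the a-t graph; then v = v₀ + Δv.
0–5 s: ½(6 + -5)(5) = 2.5 m/s
5–9 s: ½(-5 + -6)(4) = -22 m/s
9–14 s: ½(-6 + 12)(5) = 15 m/s
14–19 s: ½(12 + -9)(5) = 7.5 m/s
19–24 s: ½(-9 + -8)(5) = -42.5 m/s
Δv = -39.5 m/s, so v(24) = 10 + (-39.5) = -29.5 m/s.

-29.5 m/s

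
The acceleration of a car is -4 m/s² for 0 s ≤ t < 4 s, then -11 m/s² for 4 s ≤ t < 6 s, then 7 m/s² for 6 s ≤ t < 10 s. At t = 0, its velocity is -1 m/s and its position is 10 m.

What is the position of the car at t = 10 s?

On each constant-a segment, Δv = aΔt and Δx = v₀Δt + ½aΔt²; chain segment to segment.
0–4 s: v starts -1 m/s; Δx = -1·4 + ½·-4·4² = -36 m; v ends -17 m/s.
4–6 s: v starts -17 m/s; Δx = -17·2 + ½·-11·2² = -56 m; v ends -39 m/s.
6–10 s: v starts -39 m/s; Δx = -39·4 + ½·7·4² = -100 m; v ends -11 m/s.
x(10) = 10 + Σ Δx = -182 m.

-182 m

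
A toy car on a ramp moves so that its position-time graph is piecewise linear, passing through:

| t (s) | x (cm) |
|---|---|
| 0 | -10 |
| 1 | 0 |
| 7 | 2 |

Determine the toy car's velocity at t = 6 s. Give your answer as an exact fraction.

1/3 cm/s

Velocity is the slope of the x-t graph on 1–7 s: (2 − 0)/(7 − 1) = 1/3 cm/s.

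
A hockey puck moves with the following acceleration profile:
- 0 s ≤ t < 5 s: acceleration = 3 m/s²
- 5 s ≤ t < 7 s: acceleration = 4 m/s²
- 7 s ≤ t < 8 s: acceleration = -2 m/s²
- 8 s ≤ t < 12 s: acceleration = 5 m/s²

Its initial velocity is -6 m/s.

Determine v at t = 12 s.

Δv equals the area under the a-t graph; then v = v₀ + Δv.
0–5 s: 3 × 5 = 15 m/s
5–7 s: 4 × 2 = 8 m/s
7–8 s: -2 × 1 = -2 m/s
8–12 s: 5 × 4 = 20 m/s
Δv = 41 m/s, so v(12) = -6 + (41) = 35 m/s.

35 m/s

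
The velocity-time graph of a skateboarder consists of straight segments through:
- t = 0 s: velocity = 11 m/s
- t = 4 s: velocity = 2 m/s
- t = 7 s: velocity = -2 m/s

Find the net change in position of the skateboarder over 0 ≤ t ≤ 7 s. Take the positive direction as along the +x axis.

26 m

Displacement is the signed area under the v-t curve.
0–4 s: ½(11 + 2)(4) = 26 m
4–7 s: ½(2 + -2)(3) = 0 m
Net displacement = 26 m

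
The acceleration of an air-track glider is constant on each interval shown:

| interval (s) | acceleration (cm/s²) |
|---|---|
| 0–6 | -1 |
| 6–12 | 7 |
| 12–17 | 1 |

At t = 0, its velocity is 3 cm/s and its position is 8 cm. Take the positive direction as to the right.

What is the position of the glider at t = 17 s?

323.5 cm

On each constant-a segment, Δv = aΔt and Δx = v₀Δt + ½aΔt²; chain segment to segment.
0–6 s: v starts 3 cm/s; Δx = 3·6 + ½·-1·6² = 0 cm; v ends -3 cm/s.
6–12 s: v starts -3 cm/s; Δx = -3·6 + ½·7·6² = 108 cm; v ends 39 cm/s.
12–17 s: v starts 39 cm/s; Δx = 39·5 + ½·1·5² = 207.5 cm; v ends 44 cm/s.
x(17) = 8 + Σ Δx = 323.5 cm.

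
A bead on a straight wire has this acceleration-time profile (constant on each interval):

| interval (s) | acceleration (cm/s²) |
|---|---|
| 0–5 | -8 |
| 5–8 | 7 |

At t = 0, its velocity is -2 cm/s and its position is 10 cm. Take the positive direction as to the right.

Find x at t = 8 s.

On each constant-a segment, Δv = aΔt and Δx = v₀Δt + ½aΔt²; chain segment to segment.
0–5 s: v starts -2 cm/s; Δx = -2·5 + ½·-8·5² = -110 cm; v ends -42 cm/s.
5–8 s: v starts -42 cm/s; Δx = -42·3 + ½·7·3² = -94.5 cm; v ends -21 cm/s.
x(8) = 10 + Σ Δx = -194.5 cm.

-194.5 cm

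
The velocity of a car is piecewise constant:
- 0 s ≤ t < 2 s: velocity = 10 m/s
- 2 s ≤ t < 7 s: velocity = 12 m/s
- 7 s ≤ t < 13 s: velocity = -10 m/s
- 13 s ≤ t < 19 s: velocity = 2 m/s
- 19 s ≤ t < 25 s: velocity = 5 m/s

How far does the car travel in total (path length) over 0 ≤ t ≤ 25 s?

Total distance travelled is ∫|v| dt — sum the magnitudes of each area piece.
0–2 s: |10| × 2 = 20 m
2–7 s: |12| × 5 = 60 m
7–13 s: |-10| × 6 = 60 m
13–19 s: |2| × 6 = 12 m
19–25 s: |5| × 6 = 30 m
Total distance = 182 m

182 m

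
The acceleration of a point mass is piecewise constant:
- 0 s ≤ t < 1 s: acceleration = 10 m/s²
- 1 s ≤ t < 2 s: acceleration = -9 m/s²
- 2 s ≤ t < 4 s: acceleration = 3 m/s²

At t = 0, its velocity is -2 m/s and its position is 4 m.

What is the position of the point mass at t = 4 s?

On each constant-a segment, Δv = aΔt and Δx = v₀Δt + ½aΔt²; chain segment to segment.
0–1 s: v starts -2 m/s; Δx = -2·1 + ½·10·1² = 3 m; v ends 8 m/s.
1–2 s: v starts 8 m/s; Δx = 8·1 + ½·-9·1² = 3.5 m; v ends -1 m/s.
2–4 s: v starts -1 m/s; Δx = -1·2 + ½·3·2² = 4 m; v ends 5 m/s.
x(4) = 4 + Σ Δx = 14.5 m.

14.5 m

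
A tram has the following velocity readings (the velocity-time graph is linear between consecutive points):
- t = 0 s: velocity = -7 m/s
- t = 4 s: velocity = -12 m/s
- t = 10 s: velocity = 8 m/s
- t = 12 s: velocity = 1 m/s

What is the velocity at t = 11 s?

On 10–12 s the graph is linear from 8 to 1 m/s: v(11) = 8 + (1 − 8)·(11 − 10)/(12 − 10) = 4.5 m/s.

4.5 m/s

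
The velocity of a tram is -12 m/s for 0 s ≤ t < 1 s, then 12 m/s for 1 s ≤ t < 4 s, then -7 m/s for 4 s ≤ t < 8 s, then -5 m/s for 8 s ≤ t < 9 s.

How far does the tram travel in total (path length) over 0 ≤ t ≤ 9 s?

81 m

Total distance travelled is ∫|v| dt — sum the magnitudes of each area piece.
0–1 s: |-12| × 1 = 12 m
1–4 s: |12| × 3 = 36 m
4–8 s: |-7| × 4 = 28 m
8–9 s: |-5| × 1 = 5 m
Total distance = 81 m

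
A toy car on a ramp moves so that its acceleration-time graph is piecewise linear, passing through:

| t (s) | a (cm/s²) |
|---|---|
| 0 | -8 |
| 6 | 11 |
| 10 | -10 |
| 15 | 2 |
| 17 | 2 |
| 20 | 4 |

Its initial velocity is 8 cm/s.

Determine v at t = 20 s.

12 cm/s

Δv equals the area under the a-t graph; then v = v₀ + Δv.
0–6 s: ½(-8 + 11)(6) = 9 cm/s
6–10 s: ½(11 + -10)(4) = 2 cm/s
10–15 s: ½(-10 + 2)(5) = -20 cm/s
15–17 s: 2 × 2 = 4 cm/s
17–20 s: ½(2 + 4)(3) = 9 cm/s
Δv = 4 cm/s, so v(20) = 8 + (4) = 12 cm/s.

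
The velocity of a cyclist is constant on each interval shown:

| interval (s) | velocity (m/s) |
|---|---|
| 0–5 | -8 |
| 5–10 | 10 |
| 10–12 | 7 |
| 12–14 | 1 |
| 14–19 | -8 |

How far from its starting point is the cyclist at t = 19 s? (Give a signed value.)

-14 m

Net displacement equals the area under the velocity-time graph (areas below the axis count negative).
0–5 s: -8 × 5 = -40 m
5–10 s: 10 × 5 = 50 m
10–12 s: 7 × 2 = 14 m
12–14 s: 1 × 2 = 2 m
14–19 s: -8 × 5 = -40 m
Net displacement = -14 m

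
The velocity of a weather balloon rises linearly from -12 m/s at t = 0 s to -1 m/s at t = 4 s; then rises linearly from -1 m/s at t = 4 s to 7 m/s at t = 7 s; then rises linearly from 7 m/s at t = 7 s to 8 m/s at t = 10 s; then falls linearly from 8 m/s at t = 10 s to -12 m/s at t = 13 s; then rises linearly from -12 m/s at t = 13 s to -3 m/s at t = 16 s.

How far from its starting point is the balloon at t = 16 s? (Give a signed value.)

-23 m

Displacement is the signed area under the v-t curve.
0–4 s: ½(-12 + -1)(4) = -26 m
4–7 s: ½(-1 + 7)(3) = 9 m
7–10 s: ½(7 + 8)(3) = 22.5 m
10–13 s: ½(8 + -12)(3) = -6 m
13–16 s: ½(-12 + -3)(3) = -22.5 m
Net displacement = -23 m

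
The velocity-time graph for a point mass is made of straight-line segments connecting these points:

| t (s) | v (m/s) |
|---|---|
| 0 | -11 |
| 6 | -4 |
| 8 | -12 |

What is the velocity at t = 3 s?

-7.5 m/s

On 0–6 s the graph is linear from -11 to -4 m/s: v(3) = -11 + (-4 − -11)·(3 − 0)/(6 − 0) = -7.5 m/s.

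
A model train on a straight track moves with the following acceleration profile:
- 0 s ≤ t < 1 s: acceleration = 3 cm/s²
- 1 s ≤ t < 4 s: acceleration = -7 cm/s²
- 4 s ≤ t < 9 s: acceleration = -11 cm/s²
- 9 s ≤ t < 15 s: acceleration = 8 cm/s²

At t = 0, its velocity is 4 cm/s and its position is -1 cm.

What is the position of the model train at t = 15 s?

On each constant-a segment, Δv = aΔt and Δx = v₀Δt + ½aΔt²; chain segment to segment.
0–1 s: v starts 4 cm/s; Δx = 4·1 + ½·3·1² = 5.5 cm; v ends 7 cm/s.
1–4 s: v starts 7 cm/s; Δx = 7·3 + ½·-7·3² = -10.5 cm; v ends -14 cm/s.
4–9 s: v starts -14 cm/s; Δx = -14·5 + ½·-11·5² = -207.5 cm; v ends -69 cm/s.
9–15 s: v starts -69 cm/s; Δx = -69·6 + ½·8·6² = -270 cm; v ends -21 cm/s.
x(15) = -1 + Σ Δx = -483.5 cm.

-483.5 cm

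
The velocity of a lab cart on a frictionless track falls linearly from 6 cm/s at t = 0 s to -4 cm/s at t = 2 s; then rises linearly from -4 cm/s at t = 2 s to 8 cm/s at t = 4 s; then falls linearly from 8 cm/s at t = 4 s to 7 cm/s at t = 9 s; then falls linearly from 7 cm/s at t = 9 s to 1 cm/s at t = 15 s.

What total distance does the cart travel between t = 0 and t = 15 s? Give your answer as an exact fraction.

Distance (not displacement) is the total path length: add the absolute areas under v-t.
0–2 s: v = 0 at t = 1.2 s; triangle areas 3.6 + 1.6 = 5.2 cm
2–4 s: v = 0 at t = 8/3 s; triangle areas 4/3 + 16/3 = 20/3 cm
4–9 s: |½(8 + 7)(5)| = 37.5 cm
9–15 s: |½(7 + 1)(6)| = 24 cm
Total distance = 2201/30 cm

2201/30 cm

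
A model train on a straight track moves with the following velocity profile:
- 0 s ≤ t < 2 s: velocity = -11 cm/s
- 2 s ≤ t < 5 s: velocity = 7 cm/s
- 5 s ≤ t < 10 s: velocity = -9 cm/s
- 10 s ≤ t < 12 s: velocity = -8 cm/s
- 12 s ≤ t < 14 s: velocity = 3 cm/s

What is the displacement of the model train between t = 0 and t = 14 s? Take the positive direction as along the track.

Displacement is the signed area under the v-t curve.
0–2 s: -11 × 2 = -22 cm
2–5 s: 7 × 3 = 21 cm
5–10 s: -9 × 5 = -45 cm
10–12 s: -8 × 2 = -16 cm
12–14 s: 3 × 2 = 6 cm
Net displacement = -56 cm

-56 cm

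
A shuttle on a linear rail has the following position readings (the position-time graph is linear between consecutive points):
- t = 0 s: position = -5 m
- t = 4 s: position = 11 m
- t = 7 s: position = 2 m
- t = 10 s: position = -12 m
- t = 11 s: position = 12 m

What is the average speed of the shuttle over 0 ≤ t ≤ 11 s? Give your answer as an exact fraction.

63/11 m/s

Average speed = (total path length)/(elapsed time); on a piecewise-linear x-t graph the path length is Σ|Δx|.
0–4 s: |Δx| = |11 − -5| = 16 m
4–7 s: |Δx| = |2 − 11| = 9 m
7–10 s: |Δx| = |-12 − 2| = 14 m
10–11 s: |Δx| = |12 − -12| = 24 m
Total path = 63 m; average speed = 63/11 = 63/11 m/s.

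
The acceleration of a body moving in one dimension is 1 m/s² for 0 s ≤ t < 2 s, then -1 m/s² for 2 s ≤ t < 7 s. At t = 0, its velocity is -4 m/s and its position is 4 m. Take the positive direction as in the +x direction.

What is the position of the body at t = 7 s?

-24.5 m

On each constant-a segment, Δv = aΔt and Δx = v₀Δt + ½aΔt²; chain segment to segment.
0–2 s: v starts -4 m/s; Δx = -4·2 + ½·1·2² = -6 m; v ends -2 m/s.
2–7 s: v starts -2 m/s; Δx = -2·5 + ½·-1·5² = -22.5 m; v ends -7 m/s.
x(7) = 4 + Σ Δx = -24.5 m.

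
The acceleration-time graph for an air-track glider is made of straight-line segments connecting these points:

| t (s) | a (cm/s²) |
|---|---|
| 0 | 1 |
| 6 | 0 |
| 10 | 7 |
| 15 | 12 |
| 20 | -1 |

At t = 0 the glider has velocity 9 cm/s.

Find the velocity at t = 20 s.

101 cm/s

Δv equals the area under the a-t graph; then v = v₀ + Δv.
0–6 s: ½(1 + 0)(6) = 3 cm/s
6–10 s: ½(0 + 7)(4) = 14 cm/s
10–15 s: ½(7 + 12)(5) = 47.5 cm/s
15–20 s: ½(12 + -1)(5) = 27.5 cm/s
Δv = 92 cm/s, so v(20) = 9 + (92) = 101 cm/s.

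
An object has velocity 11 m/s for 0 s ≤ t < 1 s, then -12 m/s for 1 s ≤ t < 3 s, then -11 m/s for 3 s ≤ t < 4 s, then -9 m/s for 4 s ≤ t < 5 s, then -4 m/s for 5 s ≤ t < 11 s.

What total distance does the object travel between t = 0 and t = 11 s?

79 m

Distance (not displacement) is the total path length: add the absolute areas under v-t.
0–1 s: |11| × 1 = 11 m
1–3 s: |-12| × 2 = 24 m
3–4 s: |-11| × 1 = 11 m
4–5 s: |-9| × 1 = 9 m
5–11 s: |-4| × 6 = 24 m
Total distance = 79 m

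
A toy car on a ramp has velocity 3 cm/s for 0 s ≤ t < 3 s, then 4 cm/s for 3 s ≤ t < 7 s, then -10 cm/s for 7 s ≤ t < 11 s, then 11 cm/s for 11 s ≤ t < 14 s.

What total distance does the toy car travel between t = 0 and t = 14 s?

Total distance travelled is ∫|v| dt — sum the magnitudes of each area piece.
0–3 s: |3| × 3 = 9 cm
3–7 s: |4| × 4 = 16 cm
7–11 s: |-10| × 4 = 40 cm
11–14 s: |11| × 3 = 33 cm
Total distance = 98 cm

98 cm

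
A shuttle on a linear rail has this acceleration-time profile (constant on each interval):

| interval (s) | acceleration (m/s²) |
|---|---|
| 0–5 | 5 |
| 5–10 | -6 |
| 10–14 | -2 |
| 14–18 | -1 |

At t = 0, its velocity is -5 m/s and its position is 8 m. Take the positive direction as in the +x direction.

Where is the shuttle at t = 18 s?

On each constant-a segment, Δv = aΔt and Δx = v₀Δt + ½aΔt²; chain segment to segment.
0–5 s: v starts -5 m/s; Δx = -5·5 + ½·5·5² = 37.5 m; v ends 20 m/s.
5–10 s: v starts 20 m/s; Δx = 20·5 + ½·-6·5² = 25 m; v ends -10 m/s.
10–14 s: v starts -10 m/s; Δx = -10·4 + ½·-2·4² = -56 m; v ends -18 m/s.
14–18 s: v starts -18 m/s; Δx = -18·4 + ½·-1·4² = -80 m; v ends -22 m/s.
x(18) = 8 + Σ Δx = -65.5 m.

-65.5 m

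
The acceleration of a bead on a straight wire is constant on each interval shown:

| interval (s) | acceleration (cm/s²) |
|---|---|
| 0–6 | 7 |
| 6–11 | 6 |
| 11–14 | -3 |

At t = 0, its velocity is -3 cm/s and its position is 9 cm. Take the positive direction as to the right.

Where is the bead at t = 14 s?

On each constant-a segment, Δv = aΔt and Δx = v₀Δt + ½aΔt²; chain segment to segment.
0–6 s: v starts -3 cm/s; Δx = -3·6 + ½·7·6² = 108 cm; v ends 39 cm/s.
6–11 s: v starts 39 cm/s; Δx = 39·5 + ½·6·5² = 270 cm; v ends 69 cm/s.
11–14 s: v starts 69 cm/s; Δx = 69·3 + ½·-3·3² = 193.5 cm; v ends 60 cm/s.
x(14) = 9 + Σ Δx = 580.5 cm.

580.5 cm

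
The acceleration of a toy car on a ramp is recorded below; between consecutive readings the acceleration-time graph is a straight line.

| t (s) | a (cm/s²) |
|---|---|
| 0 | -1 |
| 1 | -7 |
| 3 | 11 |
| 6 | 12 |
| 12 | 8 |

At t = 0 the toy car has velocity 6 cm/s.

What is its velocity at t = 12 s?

100.5 cm/s

Δv equals the area under the a-t graph; then v = v₀ + Δv.
0–1 s: ½(-1 + -7)(1) = -4 cm/s
1–3 s: ½(-7 + 11)(2) = 4 cm/s
3–6 s: ½(11 + 12)(3) = 34.5 cm/s
6–12 s: ½(12 + 8)(6) = 60 cm/s
Δv = 94.5 cm/s, so v(12) = 6 + (94.5) = 100.5 cm/s.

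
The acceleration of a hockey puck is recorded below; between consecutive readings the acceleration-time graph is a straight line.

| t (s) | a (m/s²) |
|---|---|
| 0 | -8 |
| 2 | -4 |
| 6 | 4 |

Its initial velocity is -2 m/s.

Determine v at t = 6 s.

-14 m/s

Δv equals the area under the a-t graph; then v = v₀ + Δv.
0–2 s: ½(-8 + -4)(2) = -12 m/s
2–6 s: ½(-4 + 4)(4) = 0 m/s
Δv = -12 m/s, so v(6) = -2 + (-12) = -14 m/s.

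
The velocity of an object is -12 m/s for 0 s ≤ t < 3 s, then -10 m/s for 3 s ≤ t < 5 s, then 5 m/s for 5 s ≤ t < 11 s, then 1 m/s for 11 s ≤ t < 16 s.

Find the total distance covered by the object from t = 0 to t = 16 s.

91 m

Distance (not displacement) is the total path length: add the absolute areas under v-t.
0–3 s: |-12| × 3 = 36 m
3–5 s: |-10| × 2 = 20 m
5–11 s: |5| × 6 = 30 m
11–16 s: |1| × 5 = 5 m
Total distance = 91 m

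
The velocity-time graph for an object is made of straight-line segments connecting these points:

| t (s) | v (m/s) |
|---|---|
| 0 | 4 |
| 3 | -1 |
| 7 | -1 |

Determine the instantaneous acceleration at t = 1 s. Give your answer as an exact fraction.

-5/3 m/s²

Acceleration is the slope of the v-t graph on 0–3 s: (-1 − 4)/(3 − 0) = -5/3 m/s².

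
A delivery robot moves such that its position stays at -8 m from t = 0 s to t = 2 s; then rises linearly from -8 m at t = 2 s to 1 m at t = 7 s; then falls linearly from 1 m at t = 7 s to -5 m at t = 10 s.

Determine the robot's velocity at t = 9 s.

-2 m/s

Velocity is the slope of the x-t graph on 7–10 s: (-5 − 1)/(10 − 7) = -2 m/s.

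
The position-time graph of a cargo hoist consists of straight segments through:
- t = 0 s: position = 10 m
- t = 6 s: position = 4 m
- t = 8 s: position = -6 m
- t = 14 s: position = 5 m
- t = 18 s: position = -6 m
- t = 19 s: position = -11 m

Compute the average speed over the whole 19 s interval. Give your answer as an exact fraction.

43/19 m/s

Average speed = (total path length)/(elapsed time); on a piecewise-linear x-t graph the path length is Σ|Δx|.
0–6 s: |Δx| = |4 − 10| = 6 m
6–8 s: |Δx| = |-6 − 4| = 10 m
8–14 s: |Δx| = |5 − -6| = 11 m
14–18 s: |Δx| = |-6 − 5| = 11 m
18–19 s: |Δx| = |-11 − -6| = 5 m
Total path = 43 m; average speed = 43/19 = 43/19 m/s.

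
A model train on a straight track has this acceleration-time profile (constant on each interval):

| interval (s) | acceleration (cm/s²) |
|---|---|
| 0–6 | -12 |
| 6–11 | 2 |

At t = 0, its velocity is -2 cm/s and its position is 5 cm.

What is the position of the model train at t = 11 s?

On each constant-a segment, Δv = aΔt and Δx = v₀Δt + ½aΔt²; chain segment to segment.
0–6 s: v starts -2 cm/s; Δx = -2·6 + ½·-12·6² = -228 cm; v ends -74 cm/s.
6–11 s: v starts -74 cm/s; Δx = -74·5 + ½·2·5² = -345 cm; v ends -64 cm/s.
x(11) = 5 + Σ Δx = -568 cm.

-568 cm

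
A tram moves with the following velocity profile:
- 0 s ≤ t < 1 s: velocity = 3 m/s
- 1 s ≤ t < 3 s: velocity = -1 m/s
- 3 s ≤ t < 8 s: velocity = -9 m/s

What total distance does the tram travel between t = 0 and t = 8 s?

50 m

Total distance travelled is ∫|v| dt — sum the magnitudes of each area piece.
0–1 s: |3| × 1 = 3 m
1–3 s: |-1| × 2 = 2 m
3–8 s: |-9| × 5 = 45 m
Total distance = 50 m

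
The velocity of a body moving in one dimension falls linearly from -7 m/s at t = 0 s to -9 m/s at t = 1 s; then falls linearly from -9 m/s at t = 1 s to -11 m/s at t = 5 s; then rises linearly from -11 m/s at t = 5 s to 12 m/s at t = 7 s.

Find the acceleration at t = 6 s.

11.5 m/s²

Acceleration is the slope of the v-t graph on 5–7 s: (12 − -11)/(7 − 5) = 11.5 m/s².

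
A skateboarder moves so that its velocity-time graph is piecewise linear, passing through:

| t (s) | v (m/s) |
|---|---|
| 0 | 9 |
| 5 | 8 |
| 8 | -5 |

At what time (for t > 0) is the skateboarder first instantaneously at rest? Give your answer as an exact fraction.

v changes sign on 5–8 s (from 8 to -5); the graph is linear there, so v = 0 at t = 5 + (-8)·(8 − 5)/(-5 − 8) = 89/13 s.

t = 89/13 s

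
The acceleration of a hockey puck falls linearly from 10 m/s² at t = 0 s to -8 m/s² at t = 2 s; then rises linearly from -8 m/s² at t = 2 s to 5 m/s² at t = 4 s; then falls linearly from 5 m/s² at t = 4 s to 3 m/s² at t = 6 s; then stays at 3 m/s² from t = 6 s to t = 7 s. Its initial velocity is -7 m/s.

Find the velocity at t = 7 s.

Δv equals the area under the a-t graph; then v = v₀ + Δv.
0–2 s: ½(10 + -8)(2) = 2 m/s
2–4 s: ½(-8 + 5)(2) = -3 m/s
4–6 s: ½(5 + 3)(2) = 8 m/s
6–7 s: 3 × 1 = 3 m/s
Δv = 10 m/s, so v(7) = -7 + (10) = 3 m/s.

3 m/s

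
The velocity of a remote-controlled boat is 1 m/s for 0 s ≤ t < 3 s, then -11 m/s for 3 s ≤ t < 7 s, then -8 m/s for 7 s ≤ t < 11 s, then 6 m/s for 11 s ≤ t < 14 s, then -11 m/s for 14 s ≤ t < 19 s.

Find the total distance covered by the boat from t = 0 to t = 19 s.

152 m

Distance (not displacement) is the total path length: add the absolute areas under v-t.
0–3 s: |1| × 3 = 3 m
3–7 s: |-11| × 4 = 44 m
7–11 s: |-8| × 4 = 32 m
11–14 s: |6| × 3 = 18 m
14–19 s: |-11| × 5 = 55 m
Total distance = 152 m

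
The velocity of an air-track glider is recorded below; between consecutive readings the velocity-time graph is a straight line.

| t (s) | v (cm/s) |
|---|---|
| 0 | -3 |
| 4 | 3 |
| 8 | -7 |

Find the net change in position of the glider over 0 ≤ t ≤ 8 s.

-8 cm

Net displacement equals the area under the velocity-time graph (areas below the axis count negative).
0–4 s: ½(-3 + 3)(4) = 0 cm
4–8 s: ½(3 + -7)(4) = -8 cm
Net displacement = -8 cm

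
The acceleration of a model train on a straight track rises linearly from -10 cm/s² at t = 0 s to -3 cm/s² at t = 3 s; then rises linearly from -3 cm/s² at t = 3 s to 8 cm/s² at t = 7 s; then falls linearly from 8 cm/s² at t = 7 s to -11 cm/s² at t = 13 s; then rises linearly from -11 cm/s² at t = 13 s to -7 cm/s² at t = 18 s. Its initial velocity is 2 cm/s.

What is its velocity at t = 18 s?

-61.5 cm/s

Δv equals the area under the a-t graph; then v = v₀ + Δv.
0–3 s: ½(-10 + -3)(3) = -19.5 cm/s
3–7 s: ½(-3 + 8)(4) = 10 cm/s
7–13 s: ½(8 + -11)(6) = -9 cm/s
13–18 s: ½(-11 + -7)(5) = -45 cm/s
Δv = -63.5 cm/s, so v(18) = 2 + (-63.5) = -61.5 cm/s.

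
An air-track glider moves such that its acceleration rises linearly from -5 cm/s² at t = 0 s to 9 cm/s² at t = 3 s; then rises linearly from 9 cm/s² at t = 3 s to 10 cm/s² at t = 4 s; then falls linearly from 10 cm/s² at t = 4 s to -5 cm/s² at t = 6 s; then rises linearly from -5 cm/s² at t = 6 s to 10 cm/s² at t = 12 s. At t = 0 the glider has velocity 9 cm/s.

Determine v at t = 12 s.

Δv equals the area under the a-t graph; then v = v₀ + Δv.
0–3 s: ½(-5 + 9)(3) = 6 cm/s
3–4 s: ½(9 + 10)(1) = 9.5 cm/s
4–6 s: ½(10 + -5)(2) = 5 cm/s
6–12 s: ½(-5 + 10)(6) = 15 cm/s
Δv = 35.5 cm/s, so v(12) = 9 + (35.5) = 44.5 cm/s.

44.5 cm/s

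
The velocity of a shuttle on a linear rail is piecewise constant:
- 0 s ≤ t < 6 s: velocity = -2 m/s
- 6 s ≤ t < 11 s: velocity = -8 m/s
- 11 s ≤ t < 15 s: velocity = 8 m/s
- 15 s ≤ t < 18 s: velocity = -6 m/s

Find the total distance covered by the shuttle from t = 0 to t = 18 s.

Total distance travelled is ∫|v| dt — sum the magnitudes of each area piece.
0–6 s: |-2| × 6 = 12 m
6–11 s: |-8| × 5 = 40 m
11–15 s: |8| × 4 = 32 m
15–18 s: |-6| × 3 = 18 m
Total distance = 102 m

102 m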